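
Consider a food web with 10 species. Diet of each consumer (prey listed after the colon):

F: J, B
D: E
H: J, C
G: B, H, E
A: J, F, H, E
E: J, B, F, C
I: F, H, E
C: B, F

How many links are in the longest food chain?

One longest chain: J → F → C → E → D.
It has 5 species and 4 links.

4 links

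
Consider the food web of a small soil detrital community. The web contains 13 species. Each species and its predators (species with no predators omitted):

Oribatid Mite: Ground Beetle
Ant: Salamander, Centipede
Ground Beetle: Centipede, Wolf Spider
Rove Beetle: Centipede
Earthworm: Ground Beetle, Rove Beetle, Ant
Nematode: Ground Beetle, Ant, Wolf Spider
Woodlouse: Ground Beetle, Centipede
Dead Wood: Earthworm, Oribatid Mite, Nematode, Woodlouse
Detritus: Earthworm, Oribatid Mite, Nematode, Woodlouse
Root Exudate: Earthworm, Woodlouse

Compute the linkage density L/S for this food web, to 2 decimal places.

There are L = 24 links among S = 13 species.
L/S = 24/13 = 1.8462 ≈ 1.85.

L/S = 1.85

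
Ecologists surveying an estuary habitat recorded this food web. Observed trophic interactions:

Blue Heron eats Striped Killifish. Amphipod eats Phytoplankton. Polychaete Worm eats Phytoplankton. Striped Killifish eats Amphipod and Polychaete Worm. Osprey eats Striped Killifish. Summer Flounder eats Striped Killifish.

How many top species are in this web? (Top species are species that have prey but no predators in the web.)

Top species (has prey, but nothing eats it): Blue Heron, Osprey, Summer Flounder.
Count: 3.

3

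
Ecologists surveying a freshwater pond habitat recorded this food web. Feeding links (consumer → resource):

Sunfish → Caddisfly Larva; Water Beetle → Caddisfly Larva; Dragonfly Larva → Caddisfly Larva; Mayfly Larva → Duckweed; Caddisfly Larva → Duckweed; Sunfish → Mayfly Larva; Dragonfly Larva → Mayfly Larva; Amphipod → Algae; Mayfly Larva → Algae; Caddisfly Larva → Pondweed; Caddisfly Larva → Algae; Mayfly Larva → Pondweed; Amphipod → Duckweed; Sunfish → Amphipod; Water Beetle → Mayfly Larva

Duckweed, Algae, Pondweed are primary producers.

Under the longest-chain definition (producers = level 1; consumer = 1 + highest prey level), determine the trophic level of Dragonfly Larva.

Trophic level 3

Duckweed is a producer → level 1.
Caddisfly Larva eats Duckweed (level 1); other prey at levels: Algae 1, Pondweed 1 → level 2.
Dragonfly Larva eats Caddisfly Larva (level 2); other prey at levels: Mayfly Larva 2 → level 3.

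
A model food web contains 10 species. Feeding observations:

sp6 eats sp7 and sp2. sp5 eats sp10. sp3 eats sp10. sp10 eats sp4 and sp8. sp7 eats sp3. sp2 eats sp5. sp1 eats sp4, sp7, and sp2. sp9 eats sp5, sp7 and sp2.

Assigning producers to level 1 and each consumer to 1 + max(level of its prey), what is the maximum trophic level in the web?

Producers (level 1): sp8, sp4.
sp8 → sp10 → sp3 → sp7 → sp6 gives sp6 level 5.
No species has a prey at level 5, so no species reaches level 6.

5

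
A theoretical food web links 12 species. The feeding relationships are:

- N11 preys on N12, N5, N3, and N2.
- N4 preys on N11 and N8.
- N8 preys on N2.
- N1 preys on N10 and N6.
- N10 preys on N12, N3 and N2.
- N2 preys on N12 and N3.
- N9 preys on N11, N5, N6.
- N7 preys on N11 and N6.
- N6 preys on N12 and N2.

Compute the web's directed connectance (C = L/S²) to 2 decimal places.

C = 0.15

The web has S = 12 species and L = 21 feeding links.
C = L / S² = 21 / 144 = 0.1458 ≈ 0.15.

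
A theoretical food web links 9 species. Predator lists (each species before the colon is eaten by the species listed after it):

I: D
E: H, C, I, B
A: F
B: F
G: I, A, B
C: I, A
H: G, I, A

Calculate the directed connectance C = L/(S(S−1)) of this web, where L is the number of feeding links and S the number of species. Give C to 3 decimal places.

The web has S = 9 species and L = 15 feeding links.
C = L / (S(S−1)) = 15 / 72 = 0.2083 ≈ 0.208.

C = 0.208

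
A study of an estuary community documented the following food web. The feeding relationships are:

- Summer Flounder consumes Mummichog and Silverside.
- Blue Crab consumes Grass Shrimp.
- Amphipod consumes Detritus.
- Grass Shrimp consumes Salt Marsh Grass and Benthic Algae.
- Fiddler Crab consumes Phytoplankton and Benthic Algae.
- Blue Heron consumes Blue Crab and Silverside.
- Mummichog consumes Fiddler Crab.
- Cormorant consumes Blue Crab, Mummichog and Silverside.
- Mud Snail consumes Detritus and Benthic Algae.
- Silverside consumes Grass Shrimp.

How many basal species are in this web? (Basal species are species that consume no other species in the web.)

4

Basal species (no prey listed): Salt Marsh Grass, Detritus, Phytoplankton, Benthic Algae.
Count: 4.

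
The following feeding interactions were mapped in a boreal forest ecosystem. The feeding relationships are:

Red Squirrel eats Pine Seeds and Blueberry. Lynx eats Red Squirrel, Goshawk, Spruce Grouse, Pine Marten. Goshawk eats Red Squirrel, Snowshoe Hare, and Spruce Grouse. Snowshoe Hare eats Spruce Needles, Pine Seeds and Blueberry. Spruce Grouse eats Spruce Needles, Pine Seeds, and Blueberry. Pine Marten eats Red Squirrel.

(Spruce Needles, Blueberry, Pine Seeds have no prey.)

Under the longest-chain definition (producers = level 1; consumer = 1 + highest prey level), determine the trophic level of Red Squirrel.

Trophic level 2

Blueberry is a producer → level 1.
Red Squirrel eats Blueberry (level 1); other prey at levels: Pine Seeds 1 → level 2.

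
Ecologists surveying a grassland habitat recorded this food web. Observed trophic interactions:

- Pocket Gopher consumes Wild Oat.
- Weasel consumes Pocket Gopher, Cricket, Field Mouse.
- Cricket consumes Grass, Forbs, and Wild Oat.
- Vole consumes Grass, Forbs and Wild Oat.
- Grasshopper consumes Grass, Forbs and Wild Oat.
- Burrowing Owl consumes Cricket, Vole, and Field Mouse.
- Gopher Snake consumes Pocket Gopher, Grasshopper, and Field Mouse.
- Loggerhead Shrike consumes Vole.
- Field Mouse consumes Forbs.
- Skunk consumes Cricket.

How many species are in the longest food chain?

One longest chain: Wild Oat → Pocket Gopher → Gopher Snake.
It has 3 species and 2 links.

3 species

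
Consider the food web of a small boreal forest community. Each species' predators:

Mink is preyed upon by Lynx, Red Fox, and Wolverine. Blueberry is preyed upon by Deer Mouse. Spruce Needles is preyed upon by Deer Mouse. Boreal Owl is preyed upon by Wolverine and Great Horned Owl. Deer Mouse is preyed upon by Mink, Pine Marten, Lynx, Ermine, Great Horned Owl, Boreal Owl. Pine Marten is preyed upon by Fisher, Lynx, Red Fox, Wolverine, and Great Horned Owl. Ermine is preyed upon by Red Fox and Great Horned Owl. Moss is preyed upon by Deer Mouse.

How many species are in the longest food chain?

4 species

One longest chain: Blueberry → Deer Mouse → Mink → Lynx.
It has 4 species and 3 links.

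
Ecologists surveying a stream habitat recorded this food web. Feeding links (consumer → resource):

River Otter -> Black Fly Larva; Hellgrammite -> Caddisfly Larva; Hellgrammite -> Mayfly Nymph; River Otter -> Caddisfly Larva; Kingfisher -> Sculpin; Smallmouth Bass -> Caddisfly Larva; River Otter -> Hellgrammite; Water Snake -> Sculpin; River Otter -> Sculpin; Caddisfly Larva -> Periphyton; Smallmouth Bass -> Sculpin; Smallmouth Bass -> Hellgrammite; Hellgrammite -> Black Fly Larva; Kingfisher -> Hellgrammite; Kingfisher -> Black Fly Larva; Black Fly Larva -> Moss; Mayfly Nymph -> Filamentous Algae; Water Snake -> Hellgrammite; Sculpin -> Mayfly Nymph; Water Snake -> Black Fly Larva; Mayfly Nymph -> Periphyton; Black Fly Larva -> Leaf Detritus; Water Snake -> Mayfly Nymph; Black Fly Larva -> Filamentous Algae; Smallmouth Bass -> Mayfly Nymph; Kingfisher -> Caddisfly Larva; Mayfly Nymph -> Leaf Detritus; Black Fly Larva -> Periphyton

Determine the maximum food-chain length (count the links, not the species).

3 links

One longest chain: Moss → Black Fly Larva → Hellgrammite → Water Snake.
It has 4 species and 3 links.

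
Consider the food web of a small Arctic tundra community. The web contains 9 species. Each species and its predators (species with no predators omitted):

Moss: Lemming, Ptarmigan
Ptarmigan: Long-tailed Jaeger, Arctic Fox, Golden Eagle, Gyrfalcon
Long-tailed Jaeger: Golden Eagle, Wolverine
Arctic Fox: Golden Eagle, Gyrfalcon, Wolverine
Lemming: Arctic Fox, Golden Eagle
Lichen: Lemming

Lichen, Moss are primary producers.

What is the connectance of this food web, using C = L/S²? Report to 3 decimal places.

C = 0.173

The web has S = 9 species and L = 14 feeding links.
C = L / S² = 14 / 81 = 0.1728 ≈ 0.173.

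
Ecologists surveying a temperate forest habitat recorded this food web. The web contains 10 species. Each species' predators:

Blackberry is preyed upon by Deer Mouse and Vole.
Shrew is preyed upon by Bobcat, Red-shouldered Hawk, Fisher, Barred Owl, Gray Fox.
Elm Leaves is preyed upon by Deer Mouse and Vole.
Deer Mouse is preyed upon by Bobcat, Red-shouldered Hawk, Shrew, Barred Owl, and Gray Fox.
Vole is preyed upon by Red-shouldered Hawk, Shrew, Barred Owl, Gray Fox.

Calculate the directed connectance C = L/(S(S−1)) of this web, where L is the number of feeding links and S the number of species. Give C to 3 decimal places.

C = 0.200

The web has S = 10 species and L = 18 feeding links.
C = L / (S(S−1)) = 18 / 90 = 0.2000 ≈ 0.200.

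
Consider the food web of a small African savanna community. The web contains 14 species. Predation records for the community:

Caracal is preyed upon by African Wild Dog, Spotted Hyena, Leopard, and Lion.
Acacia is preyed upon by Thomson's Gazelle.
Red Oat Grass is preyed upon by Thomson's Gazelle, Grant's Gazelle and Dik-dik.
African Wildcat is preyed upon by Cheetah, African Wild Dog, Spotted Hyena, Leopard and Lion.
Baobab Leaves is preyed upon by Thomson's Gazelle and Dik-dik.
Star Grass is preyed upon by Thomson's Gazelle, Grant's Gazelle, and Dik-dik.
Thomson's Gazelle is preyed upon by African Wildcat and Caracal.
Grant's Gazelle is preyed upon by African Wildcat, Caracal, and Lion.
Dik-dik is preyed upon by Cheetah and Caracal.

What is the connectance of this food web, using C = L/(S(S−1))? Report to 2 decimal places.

C = 0.14

The web has S = 14 species and L = 25 feeding links.
C = L / (S(S−1)) = 25 / 182 = 0.1374 ≈ 0.14.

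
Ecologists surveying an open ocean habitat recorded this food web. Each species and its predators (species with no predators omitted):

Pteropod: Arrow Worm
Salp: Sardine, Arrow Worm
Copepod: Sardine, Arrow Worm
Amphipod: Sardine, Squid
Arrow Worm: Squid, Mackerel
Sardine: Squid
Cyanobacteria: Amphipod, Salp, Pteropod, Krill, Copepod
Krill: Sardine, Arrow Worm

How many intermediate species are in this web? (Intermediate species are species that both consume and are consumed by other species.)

Intermediate species (has both prey and predators): Amphipod, Salp, Pteropod, Krill, Copepod, Sardine, Arrow Worm.
Count: 7.

7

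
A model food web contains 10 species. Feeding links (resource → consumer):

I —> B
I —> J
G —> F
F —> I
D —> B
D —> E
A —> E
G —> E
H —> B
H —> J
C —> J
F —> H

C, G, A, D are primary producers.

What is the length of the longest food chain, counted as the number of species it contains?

4 species

One longest chain: G → F → H → B.
It has 4 species and 3 links.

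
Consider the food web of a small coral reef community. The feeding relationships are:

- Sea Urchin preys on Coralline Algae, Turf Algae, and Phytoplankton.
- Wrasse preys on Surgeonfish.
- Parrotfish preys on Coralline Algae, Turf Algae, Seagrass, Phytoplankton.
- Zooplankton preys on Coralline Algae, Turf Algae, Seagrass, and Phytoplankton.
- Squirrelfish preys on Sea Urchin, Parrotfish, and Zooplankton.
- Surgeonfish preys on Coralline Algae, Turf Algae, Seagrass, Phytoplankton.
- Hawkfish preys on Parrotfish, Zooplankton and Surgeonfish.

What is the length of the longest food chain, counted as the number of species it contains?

One longest chain: Phytoplankton → Surgeonfish → Wrasse.
It has 3 species and 2 links.

3 species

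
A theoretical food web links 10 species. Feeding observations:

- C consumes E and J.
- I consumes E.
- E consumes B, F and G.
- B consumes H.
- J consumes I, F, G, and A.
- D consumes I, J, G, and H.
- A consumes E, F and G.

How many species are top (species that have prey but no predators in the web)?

Top species (has prey, but nothing eats it): D, C.
Count: 2.

2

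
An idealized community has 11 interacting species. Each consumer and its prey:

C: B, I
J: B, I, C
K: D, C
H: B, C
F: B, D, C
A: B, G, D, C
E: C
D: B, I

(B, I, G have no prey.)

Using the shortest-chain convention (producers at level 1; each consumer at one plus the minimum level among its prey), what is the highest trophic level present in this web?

Producers (level 1): B, I, G.
Following each consumer down to its lowest-level prey: B → D → K (levels 1 through 3).
All prey of K (D 2, C 2) are at level 2 or above, so K is at level 1 + 2 = 3.
Every consumer has at least one prey at level 2 or below, so none exceeds level 3.

3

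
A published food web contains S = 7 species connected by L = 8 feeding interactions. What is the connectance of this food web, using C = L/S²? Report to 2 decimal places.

C = 0.16

The web has S = 7 species and L = 8 feeding links.
C = L / S² = 8 / 49 = 0.1633 ≈ 0.16.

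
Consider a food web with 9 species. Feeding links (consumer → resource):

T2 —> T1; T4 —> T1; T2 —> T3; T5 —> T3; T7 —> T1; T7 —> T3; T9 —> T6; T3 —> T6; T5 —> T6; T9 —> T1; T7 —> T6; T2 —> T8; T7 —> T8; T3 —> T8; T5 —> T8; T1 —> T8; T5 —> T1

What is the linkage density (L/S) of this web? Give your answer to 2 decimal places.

There are L = 17 links among S = 9 species.
L/S = 17/9 = 1.8889 ≈ 1.89.

L/S = 1.89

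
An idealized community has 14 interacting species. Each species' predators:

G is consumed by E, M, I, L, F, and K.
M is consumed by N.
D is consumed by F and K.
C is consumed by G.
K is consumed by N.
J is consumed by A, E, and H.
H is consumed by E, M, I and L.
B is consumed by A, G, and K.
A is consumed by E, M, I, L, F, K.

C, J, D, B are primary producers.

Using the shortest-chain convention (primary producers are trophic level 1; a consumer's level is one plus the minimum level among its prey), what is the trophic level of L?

Trophic level 3

C is a producer → level 1.
G eats C → level 2.
L eats G → level 3.
No prey of L is below level 2, so 3 is the minimum.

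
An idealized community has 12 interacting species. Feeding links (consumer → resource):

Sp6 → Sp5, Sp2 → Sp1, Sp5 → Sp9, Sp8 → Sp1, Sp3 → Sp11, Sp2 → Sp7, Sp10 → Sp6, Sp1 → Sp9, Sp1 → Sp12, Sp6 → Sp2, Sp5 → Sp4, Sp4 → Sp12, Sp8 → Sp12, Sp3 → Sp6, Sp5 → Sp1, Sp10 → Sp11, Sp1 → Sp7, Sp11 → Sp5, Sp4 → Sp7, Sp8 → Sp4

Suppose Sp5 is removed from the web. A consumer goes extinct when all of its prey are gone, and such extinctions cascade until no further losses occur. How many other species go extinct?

Remove Sp5.
Round 1: Sp11 (all prey gone) → extinct.
No further losses. Total secondary extinctions: 1.

1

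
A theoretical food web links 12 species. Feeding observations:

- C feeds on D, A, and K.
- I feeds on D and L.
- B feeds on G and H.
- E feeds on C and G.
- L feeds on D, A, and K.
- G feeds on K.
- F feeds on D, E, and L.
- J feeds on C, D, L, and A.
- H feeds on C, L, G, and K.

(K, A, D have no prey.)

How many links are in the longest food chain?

3 links

One longest chain: K → G → H → B.
It has 4 species and 3 links.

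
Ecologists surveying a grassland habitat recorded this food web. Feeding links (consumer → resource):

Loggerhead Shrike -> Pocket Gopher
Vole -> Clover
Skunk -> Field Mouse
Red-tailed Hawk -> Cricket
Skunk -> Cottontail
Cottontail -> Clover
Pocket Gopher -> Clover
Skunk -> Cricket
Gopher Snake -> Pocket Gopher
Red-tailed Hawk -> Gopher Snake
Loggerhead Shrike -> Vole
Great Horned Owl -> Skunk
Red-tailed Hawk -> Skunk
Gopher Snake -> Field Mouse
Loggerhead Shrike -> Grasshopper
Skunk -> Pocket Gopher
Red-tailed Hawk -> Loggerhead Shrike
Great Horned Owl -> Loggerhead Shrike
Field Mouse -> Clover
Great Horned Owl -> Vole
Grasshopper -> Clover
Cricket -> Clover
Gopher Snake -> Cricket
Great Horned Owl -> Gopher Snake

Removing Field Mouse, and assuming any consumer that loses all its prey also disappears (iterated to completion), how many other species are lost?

0

Remove Field Mouse.
Every predator of it retains at least one other prey: Gopher Snake still has Pocket Gopher, Cricket; Skunk still has Pocket Gopher, Cottontail, Cricket.
No consumer loses all prey, so no secondary extinctions occur.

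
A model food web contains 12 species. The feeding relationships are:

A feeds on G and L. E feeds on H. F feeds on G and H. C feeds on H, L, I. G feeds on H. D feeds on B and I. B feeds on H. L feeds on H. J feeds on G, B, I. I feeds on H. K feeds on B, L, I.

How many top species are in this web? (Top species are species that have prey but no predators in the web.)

7

Top species (has prey, but nothing eats it): E, J, D, F, C, K, A.
Count: 7.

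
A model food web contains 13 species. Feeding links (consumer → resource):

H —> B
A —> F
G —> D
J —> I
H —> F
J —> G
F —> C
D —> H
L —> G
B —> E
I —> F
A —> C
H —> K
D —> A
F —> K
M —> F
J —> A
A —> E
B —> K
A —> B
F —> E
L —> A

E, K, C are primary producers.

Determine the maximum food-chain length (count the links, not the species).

One longest chain: E → F → H → D → G → L.
It has 6 species and 5 links.

5 links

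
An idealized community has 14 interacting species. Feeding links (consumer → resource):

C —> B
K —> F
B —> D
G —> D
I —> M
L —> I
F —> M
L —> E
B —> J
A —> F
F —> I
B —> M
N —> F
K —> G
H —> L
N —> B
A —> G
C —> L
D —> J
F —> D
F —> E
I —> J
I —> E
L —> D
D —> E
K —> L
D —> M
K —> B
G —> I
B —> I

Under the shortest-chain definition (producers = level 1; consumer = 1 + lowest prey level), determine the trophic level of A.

Trophic level 3

E is a producer → level 1.
F eats E → level 2.
A eats F → level 3.
No prey of A is below level 2, so 3 is the minimum.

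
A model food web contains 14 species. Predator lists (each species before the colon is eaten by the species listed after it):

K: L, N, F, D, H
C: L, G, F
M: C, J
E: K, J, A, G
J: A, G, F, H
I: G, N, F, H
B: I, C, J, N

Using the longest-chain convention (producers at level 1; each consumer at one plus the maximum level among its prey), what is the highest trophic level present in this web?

3

Producers (level 1): E, M, B.
B → I → H gives H level 3.
No species has a prey at level 3, so no species reaches level 4.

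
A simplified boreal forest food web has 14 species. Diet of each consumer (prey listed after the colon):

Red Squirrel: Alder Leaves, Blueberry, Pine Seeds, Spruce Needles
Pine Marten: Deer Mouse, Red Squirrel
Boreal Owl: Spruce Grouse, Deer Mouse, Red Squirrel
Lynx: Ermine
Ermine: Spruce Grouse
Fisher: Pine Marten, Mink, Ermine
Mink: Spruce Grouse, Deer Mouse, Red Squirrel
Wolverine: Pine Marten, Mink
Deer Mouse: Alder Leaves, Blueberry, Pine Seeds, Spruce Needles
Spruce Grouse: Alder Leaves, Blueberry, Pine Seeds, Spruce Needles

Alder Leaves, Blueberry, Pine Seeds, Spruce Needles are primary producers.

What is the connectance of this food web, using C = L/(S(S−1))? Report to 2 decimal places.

C = 0.15

The web has S = 14 species and L = 27 feeding links.
C = L / (S(S−1)) = 27 / 182 = 0.1484 ≈ 0.15.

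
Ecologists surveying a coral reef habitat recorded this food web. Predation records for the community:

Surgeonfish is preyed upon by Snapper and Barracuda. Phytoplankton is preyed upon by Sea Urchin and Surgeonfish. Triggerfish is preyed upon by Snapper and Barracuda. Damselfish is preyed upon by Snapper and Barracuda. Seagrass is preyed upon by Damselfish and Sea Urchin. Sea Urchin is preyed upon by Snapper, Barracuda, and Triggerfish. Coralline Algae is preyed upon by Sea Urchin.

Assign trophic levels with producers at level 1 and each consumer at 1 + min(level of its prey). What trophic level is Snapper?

Trophic level 3

Seagrass is a producer → level 1.
Damselfish eats Seagrass → level 2.
Snapper eats Damselfish → level 3.
No prey of Snapper is below level 2, so 3 is the minimum.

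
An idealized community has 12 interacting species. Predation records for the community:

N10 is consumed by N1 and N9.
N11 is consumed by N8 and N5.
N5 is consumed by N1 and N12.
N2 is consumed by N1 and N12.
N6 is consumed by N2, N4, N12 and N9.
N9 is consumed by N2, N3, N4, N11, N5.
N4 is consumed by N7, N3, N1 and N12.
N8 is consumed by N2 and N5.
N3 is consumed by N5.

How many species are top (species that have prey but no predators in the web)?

3

Top species (has prey, but nothing eats it): N7, N12, N1.
Count: 3.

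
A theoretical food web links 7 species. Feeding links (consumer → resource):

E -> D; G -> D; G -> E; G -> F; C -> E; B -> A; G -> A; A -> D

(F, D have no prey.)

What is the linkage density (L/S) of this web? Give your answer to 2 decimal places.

L/S = 1.14

There are L = 8 links among S = 7 species.
L/S = 8/7 = 1.1429 ≈ 1.14.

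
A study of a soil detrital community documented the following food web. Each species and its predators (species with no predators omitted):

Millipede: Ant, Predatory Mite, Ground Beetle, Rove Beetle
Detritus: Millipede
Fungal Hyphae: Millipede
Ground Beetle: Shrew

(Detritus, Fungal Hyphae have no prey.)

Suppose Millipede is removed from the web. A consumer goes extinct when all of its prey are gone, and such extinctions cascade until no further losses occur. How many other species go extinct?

5

Remove Millipede.
Round 1: Ant (all prey gone), Predatory Mite (all prey gone), Ground Beetle (all prey gone), Rove Beetle (all prey gone) → extinct.
Round 2: Shrew (all prey gone) → extinct.
No further losses. Total secondary extinctions: 5.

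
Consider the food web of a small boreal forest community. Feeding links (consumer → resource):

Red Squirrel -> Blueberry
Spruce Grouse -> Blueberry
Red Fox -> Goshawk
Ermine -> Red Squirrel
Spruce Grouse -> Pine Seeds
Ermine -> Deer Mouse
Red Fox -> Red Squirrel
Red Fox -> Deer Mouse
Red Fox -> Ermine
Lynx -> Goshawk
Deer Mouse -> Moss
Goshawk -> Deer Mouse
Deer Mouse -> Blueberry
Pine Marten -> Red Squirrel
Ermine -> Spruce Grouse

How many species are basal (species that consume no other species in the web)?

3

Basal species (no prey listed): Pine Seeds, Blueberry, Moss.
Count: 3.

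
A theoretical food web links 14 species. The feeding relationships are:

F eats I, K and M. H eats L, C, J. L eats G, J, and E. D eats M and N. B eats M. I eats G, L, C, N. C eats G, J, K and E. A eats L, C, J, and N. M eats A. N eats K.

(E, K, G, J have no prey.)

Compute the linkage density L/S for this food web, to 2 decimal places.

L/S = 1.86

There are L = 26 links among S = 14 species.
L/S = 26/14 = 1.8571 ≈ 1.86.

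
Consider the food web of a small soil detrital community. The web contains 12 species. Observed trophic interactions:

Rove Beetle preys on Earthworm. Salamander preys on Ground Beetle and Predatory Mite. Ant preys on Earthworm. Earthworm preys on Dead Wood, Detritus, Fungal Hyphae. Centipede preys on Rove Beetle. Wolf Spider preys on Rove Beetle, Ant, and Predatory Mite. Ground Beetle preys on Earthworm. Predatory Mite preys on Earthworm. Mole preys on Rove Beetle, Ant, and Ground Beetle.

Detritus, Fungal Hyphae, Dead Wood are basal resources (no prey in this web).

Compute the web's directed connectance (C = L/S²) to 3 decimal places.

C = 0.111

The web has S = 12 species and L = 16 feeding links.
C = L / S² = 16 / 144 = 0.1111 ≈ 0.111.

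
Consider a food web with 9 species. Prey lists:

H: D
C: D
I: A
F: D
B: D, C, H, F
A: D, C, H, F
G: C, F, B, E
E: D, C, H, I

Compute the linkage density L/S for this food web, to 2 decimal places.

There are L = 20 links among S = 9 species.
L/S = 20/9 = 2.2222 ≈ 2.22.

L/S = 2.22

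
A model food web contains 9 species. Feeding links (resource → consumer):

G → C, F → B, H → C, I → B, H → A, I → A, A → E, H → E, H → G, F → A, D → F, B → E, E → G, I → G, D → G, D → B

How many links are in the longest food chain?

One longest chain: D → F → A → E → G → C.
It has 6 species and 5 links.

5 links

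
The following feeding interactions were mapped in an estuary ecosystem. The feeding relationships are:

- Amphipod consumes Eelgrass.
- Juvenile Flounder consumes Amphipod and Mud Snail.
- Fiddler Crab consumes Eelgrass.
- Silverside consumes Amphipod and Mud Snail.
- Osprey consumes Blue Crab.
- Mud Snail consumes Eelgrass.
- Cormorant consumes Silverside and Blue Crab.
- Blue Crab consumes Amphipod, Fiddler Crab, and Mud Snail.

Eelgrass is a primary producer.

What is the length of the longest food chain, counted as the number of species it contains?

4 species

One longest chain: Eelgrass → Fiddler Crab → Blue Crab → Osprey.
It has 4 species and 3 links.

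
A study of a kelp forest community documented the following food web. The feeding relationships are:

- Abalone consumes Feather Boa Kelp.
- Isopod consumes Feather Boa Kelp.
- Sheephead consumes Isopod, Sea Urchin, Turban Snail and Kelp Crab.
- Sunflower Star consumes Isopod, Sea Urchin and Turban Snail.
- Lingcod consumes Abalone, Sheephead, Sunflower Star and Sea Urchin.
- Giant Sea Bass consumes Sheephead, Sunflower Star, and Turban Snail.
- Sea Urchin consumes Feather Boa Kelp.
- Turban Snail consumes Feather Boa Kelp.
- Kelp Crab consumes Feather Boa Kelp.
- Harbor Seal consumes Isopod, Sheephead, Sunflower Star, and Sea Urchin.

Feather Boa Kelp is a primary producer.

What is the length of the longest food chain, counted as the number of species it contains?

One longest chain: Feather Boa Kelp → Kelp Crab → Sheephead → Giant Sea Bass.
It has 4 species and 3 links.

4 species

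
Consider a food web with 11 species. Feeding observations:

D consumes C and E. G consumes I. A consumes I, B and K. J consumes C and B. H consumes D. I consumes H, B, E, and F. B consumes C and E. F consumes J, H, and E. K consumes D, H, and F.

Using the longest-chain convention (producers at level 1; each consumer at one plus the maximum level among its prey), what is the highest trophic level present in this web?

6

Producers (level 1): C, E.
C → B → J → F → I → G gives G level 6.
No species has a prey at level 6, so no species reaches level 7.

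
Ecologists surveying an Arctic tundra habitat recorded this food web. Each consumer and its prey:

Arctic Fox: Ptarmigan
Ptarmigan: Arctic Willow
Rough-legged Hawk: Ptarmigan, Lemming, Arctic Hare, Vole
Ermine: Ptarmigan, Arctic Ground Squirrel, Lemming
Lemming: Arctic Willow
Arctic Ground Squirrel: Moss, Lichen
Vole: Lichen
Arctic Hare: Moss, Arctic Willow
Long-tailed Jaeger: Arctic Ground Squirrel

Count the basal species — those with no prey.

Basal species (no prey listed): Moss, Arctic Willow, Lichen.
Count: 3.

3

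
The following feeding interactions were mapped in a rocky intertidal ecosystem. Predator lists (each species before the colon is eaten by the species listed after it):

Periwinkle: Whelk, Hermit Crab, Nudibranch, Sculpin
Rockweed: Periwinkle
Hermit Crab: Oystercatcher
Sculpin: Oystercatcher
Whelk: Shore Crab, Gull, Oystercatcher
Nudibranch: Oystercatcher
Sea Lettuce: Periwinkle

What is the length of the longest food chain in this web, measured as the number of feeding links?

One longest chain: Sea Lettuce → Periwinkle → Whelk → Shore Crab.
It has 4 species and 3 links.

3 links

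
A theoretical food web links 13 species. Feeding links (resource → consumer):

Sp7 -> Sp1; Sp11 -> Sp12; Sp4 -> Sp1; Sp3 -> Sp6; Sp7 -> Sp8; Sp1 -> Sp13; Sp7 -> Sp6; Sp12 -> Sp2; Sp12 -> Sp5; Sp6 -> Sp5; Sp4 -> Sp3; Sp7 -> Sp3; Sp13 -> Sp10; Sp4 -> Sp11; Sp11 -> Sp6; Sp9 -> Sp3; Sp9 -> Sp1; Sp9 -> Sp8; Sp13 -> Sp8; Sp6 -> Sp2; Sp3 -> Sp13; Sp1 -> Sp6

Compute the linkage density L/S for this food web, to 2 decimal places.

There are L = 22 links among S = 13 species.
L/S = 22/13 = 1.6923 ≈ 1.69.

L/S = 1.69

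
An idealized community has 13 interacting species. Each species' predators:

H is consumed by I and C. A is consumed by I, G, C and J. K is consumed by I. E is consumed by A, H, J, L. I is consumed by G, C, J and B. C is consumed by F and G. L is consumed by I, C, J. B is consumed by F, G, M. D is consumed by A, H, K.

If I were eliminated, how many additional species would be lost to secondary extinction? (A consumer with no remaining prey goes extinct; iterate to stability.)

Remove I.
Round 1: B (all prey gone) → extinct.
Round 2: M (all prey gone) → extinct.
No further losses. Total secondary extinctions: 2.

2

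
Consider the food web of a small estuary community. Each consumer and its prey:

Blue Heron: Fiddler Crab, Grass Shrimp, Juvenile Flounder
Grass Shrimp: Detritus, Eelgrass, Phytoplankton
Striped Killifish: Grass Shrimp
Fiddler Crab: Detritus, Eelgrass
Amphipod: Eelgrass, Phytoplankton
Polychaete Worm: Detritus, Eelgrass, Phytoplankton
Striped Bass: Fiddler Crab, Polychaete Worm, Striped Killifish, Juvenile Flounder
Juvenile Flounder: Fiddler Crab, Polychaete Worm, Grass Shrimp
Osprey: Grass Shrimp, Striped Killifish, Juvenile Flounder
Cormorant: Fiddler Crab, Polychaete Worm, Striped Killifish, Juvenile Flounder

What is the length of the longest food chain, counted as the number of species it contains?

4 species

One longest chain: Detritus → Fiddler Crab → Juvenile Flounder → Osprey.
It has 4 species and 3 links.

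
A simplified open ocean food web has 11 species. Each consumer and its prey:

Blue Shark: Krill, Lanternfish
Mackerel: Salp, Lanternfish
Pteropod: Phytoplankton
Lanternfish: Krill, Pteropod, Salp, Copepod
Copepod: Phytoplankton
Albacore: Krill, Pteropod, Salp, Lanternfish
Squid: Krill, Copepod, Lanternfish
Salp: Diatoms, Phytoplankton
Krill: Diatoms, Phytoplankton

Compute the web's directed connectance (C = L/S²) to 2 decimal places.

C = 0.17

The web has S = 11 species and L = 21 feeding links.
C = L / S² = 21 / 121 = 0.1736 ≈ 0.17.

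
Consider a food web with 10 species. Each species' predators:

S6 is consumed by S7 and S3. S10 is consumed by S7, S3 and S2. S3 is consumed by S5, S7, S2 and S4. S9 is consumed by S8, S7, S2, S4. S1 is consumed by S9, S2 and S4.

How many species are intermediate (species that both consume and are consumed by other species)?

Intermediate species (has both prey and predators): S3, S9.
Count: 2.

2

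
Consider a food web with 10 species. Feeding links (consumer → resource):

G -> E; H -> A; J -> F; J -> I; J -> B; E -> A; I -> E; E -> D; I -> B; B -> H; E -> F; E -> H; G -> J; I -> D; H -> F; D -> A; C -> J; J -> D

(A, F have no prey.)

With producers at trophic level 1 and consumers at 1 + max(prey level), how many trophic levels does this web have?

Producers (level 1): A, F.
A → D → E → I → J → C gives C level 6.
No species has a prey at level 6, so no species reaches level 7.

6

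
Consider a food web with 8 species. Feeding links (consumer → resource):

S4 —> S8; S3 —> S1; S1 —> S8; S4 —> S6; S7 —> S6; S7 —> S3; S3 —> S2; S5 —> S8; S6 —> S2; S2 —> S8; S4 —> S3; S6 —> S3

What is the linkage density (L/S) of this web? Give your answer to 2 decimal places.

L/S = 1.50

There are L = 12 links among S = 8 species.
L/S = 12/8 = 1.5000 ≈ 1.50.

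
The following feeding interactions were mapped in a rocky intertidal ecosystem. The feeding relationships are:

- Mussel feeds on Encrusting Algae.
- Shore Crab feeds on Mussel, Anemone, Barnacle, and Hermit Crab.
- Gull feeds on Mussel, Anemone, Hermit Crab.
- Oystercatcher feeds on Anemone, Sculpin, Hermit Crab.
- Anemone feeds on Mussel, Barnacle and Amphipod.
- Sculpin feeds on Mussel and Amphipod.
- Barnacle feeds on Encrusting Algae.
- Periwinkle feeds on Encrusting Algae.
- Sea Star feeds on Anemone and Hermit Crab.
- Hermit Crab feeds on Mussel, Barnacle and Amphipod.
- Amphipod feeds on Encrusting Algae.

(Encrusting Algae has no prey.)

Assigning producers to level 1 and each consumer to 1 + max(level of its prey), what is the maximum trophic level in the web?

4

Producers (level 1): Encrusting Algae.
Encrusting Algae → Mussel → Anemone → Sea Star gives Sea Star level 4.
No species has a prey at level 4, so no species reaches level 5.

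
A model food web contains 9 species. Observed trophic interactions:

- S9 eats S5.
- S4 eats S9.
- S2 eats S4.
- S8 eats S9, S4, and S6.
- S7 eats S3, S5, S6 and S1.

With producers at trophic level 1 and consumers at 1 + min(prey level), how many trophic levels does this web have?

Producers (level 1): S5, S3, S6, S1.
Following each consumer down to its lowest-level prey: S5 → S9 → S4 → S2 (levels 1 through 4).
All prey of S2 (S4 3) are at level 3 or above, so S2 is at level 1 + 3 = 4.
Every consumer has at least one prey at level 3 or below, so none exceeds level 4.

4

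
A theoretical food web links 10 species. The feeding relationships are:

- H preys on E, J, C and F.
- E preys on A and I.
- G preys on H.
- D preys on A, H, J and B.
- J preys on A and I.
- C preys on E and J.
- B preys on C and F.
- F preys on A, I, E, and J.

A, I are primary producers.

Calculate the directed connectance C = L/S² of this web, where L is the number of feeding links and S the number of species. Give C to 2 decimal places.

C = 0.21

The web has S = 10 species and L = 21 feeding links.
C = L / S² = 21 / 100 = 0.2100 ≈ 0.21.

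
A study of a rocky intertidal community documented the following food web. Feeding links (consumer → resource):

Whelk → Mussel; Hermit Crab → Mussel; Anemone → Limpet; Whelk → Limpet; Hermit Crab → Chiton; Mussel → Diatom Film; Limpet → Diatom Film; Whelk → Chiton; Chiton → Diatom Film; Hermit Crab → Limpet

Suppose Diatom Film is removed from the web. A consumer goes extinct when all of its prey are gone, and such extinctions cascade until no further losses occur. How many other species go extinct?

Remove Diatom Film.
Round 1: Chiton (all prey gone), Mussel (all prey gone), Limpet (all prey gone) → extinct.
Round 2: Hermit Crab (all prey gone), Whelk (all prey gone), Anemone (all prey gone) → extinct.
No further losses. Total secondary extinctions: 6.

6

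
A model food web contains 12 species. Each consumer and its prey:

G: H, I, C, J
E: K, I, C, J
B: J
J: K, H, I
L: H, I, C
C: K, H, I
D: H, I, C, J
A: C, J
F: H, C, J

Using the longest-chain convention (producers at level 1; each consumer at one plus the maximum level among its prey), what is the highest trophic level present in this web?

3

Producers (level 1): K, H, I.
K → C → A gives A level 3.
No species has a prey at level 3, so no species reaches level 4.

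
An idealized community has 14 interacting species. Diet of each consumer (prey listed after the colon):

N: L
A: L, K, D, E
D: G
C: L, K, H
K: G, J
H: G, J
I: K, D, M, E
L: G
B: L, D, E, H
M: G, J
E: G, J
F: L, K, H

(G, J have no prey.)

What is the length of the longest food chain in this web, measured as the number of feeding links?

One longest chain: G → L → F.
It has 3 species and 2 links.

2 links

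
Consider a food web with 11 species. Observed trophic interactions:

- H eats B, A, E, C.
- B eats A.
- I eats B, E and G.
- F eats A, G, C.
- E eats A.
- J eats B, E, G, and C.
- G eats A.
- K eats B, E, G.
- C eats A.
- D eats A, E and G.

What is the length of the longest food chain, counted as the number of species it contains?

3 species

One longest chain: A → G → I.
It has 3 species and 2 links.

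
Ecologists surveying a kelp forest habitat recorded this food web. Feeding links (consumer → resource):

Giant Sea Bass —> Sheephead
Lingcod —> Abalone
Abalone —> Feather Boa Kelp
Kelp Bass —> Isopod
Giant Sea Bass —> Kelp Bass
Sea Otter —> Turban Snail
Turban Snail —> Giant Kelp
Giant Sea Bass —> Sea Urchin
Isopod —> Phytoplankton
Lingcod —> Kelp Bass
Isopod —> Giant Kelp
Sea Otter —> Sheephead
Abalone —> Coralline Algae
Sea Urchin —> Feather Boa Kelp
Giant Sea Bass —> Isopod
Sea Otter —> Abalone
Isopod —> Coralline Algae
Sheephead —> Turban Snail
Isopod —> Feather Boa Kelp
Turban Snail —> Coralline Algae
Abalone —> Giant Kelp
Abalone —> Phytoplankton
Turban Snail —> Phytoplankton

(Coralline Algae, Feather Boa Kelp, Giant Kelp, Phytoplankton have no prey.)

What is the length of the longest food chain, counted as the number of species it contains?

4 species

One longest chain: Coralline Algae → Isopod → Kelp Bass → Lingcod.
It has 4 species and 3 links.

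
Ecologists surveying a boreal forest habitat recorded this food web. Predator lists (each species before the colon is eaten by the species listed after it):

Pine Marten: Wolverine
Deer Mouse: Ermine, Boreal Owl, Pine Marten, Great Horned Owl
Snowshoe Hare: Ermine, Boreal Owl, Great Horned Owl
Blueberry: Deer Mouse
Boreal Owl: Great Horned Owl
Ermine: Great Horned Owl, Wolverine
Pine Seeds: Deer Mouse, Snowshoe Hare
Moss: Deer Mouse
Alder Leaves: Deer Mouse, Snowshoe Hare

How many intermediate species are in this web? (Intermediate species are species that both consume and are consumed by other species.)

5

Intermediate species (has both prey and predators): Deer Mouse, Snowshoe Hare, Ermine, Boreal Owl, Pine Marten.
Count: 5.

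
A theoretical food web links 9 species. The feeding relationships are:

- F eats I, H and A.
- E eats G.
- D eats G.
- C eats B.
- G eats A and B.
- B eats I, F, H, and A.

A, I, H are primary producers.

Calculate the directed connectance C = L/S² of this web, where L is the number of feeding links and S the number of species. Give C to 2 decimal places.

The web has S = 9 species and L = 12 feeding links.
C = L / S² = 12 / 81 = 0.1481 ≈ 0.15.

C = 0.15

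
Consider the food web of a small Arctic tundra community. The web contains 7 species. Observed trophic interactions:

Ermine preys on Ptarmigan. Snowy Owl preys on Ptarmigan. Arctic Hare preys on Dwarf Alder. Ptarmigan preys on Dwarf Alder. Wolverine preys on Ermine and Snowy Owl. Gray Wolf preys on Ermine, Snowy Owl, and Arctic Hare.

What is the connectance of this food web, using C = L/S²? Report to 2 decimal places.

C = 0.18

The web has S = 7 species and L = 9 feeding links.
C = L / S² = 9 / 49 = 0.1837 ≈ 0.18.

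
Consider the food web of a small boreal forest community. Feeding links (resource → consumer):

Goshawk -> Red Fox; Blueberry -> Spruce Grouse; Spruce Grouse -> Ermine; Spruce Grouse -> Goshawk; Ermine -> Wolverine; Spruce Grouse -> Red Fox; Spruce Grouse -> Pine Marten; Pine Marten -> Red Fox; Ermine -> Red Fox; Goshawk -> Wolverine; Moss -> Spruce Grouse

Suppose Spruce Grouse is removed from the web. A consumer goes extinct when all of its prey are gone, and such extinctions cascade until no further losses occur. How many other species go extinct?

5

Remove Spruce Grouse.
Round 1: Goshawk (all prey gone), Pine Marten (all prey gone), Ermine (all prey gone) → extinct.
Round 2: Red Fox (all prey gone), Wolverine (all prey gone) → extinct.
No further losses. Total secondary extinctions: 5.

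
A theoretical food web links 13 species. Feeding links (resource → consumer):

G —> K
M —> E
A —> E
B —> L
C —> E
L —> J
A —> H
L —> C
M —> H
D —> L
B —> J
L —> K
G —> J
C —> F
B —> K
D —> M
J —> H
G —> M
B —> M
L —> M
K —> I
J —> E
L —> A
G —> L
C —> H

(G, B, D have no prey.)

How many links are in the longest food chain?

3 links

One longest chain: G → L → K → I.
It has 4 species and 3 links.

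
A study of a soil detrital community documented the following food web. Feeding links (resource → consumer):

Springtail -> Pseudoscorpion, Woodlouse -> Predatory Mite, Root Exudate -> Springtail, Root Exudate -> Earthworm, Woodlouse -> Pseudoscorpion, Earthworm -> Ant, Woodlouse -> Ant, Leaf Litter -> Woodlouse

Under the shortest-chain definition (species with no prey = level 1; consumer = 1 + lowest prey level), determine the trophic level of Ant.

Root Exudate has no prey (basal) → level 1.
Earthworm eats Root Exudate → level 2.
Ant eats Earthworm → level 3.
No prey of Ant is below level 2, so 3 is the minimum.

Trophic level 3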